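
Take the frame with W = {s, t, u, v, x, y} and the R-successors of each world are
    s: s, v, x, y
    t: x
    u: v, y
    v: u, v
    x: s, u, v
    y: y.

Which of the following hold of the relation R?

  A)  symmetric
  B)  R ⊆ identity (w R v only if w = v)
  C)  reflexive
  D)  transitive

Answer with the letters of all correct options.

(A) not symmetric: s R v but not v R s.
(B) not ⊆ identity: s R v with s ≠ v.
(C) not reflexive: not t R t.
(D) not transitive: s R v and v R u but not s R u.

none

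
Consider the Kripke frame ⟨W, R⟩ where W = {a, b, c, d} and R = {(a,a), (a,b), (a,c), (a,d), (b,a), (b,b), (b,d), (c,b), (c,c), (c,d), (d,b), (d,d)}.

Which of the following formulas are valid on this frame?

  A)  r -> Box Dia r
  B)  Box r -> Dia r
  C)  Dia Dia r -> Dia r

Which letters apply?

R is not symmetric: a R c but not c R a.
R is not transitive: b R a and a R c but not b R c.
R is serial: every world has an R-successor.
(A) r -> Box Dia r is axiom B; it is valid on a frame exactly when R is symmetric. R is not symmetric, so not valid.
(B) Box r -> Dia r is axiom D; it is valid on a frame exactly when R is serial. R is serial, so valid.
(C) Dia Dia r -> Dia r is the dual of axiom 4, which corresponds to transitivity. R is not transitive — not valid.

B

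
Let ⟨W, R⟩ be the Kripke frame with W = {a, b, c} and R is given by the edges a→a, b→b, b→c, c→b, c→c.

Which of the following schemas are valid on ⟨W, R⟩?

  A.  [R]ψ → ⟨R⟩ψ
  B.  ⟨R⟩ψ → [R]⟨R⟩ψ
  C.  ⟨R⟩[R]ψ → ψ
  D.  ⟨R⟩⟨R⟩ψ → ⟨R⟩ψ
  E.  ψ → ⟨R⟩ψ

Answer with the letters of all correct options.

R is reflexive: each world relates to itself.
R is symmetric: every R-edge is matched by its reverse.
R is transitive: R is closed under composition.
R is euclidean: any two R-successors of the same world are R-related.
R is serial: every world has an R-successor.
(A) [R]ψ → ⟨R⟩ψ is axiom D; it is valid on a frame exactly when R is serial. R is serial, so valid.
(B) axiom 5: valid iff R is euclidean. R is euclidean — valid.
(C) the dual of axiom B: valid iff R is symmetric. R is symmetric — valid.
(D) ⟨R⟩⟨R⟩ψ → ⟨R⟩ψ is the dual of axiom 4, which corresponds to transitivity. R is transitive — valid.
(E) ψ → ⟨R⟩ψ is the dual of axiom T; it is valid on a frame exactly when R is reflexive. R is reflexive, so valid.

A, B, C, D, E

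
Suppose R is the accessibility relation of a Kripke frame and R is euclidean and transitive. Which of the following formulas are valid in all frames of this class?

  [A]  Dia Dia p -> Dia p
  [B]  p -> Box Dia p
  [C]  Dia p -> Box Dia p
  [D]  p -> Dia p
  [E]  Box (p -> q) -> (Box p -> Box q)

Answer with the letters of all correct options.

(A) Dia Dia p -> Dia p is the dual of axiom 4; it is valid on a frame exactly when R is transitive. Every such R is transitive, so valid.
(B) p -> Box Dia p is axiom B, which corresponds to symmetry. Such an R need not be symmetric — not valid.
(C) axiom 5: valid iff R is euclidean. Every such R is euclidean — valid.
(D) p -> Dia p (the dual of axiom T) characterises the reflexive frames. Such an R need not be reflexive — not valid.
(E) this is just K, valid on every normal frame.

A, C, E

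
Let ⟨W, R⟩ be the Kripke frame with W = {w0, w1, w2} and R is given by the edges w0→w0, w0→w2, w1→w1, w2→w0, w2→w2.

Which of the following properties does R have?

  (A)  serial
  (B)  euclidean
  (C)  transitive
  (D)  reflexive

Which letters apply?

A, B, C, D

(A) serial: every world has an R-successor.
(B) euclidean: any two R-successors of the same world are R-related.
(C) transitive: R is closed under composition.
(D) reflexive: each world relates to itself.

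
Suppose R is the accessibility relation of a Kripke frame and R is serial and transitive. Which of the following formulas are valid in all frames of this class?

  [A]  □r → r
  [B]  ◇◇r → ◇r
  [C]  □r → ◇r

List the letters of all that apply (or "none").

B, C

(A) axiom T: valid iff R is reflexive. Such an R need not be reflexive — not valid.
(B) ◇◇r → ◇r is the dual of axiom 4, which corresponds to transitivity. Every such R is transitive — valid.
(C) □r → ◇r is axiom D; it is valid on a frame exactly when R is serial. Every such R is serial, so valid.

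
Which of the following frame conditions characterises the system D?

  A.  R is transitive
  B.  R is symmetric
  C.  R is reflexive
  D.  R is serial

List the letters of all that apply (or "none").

(A) this class determines K4, not D.
(B) this class determines KB, not D.
(C) this class determines T (= KT), not D.
(D) D is sound and complete for exactly this class.

D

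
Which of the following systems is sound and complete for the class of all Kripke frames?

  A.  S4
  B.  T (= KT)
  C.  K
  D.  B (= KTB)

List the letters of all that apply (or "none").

C

(A) S4 is determined by the class of reflexive and transitive frames.
(B) T (= KT) is determined by the class of reflexive frames.
(C) K is determined by exactly this class.
(D) B (= KTB) is determined by the class of reflexive and symmetric frames.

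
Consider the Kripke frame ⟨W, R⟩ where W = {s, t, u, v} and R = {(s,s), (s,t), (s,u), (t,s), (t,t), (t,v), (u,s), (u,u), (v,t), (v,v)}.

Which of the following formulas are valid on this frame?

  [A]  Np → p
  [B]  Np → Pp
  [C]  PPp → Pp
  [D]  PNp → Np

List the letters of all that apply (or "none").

R is reflexive: each world relates to itself.
R is not transitive: s R t and t R v but not s R v.
R is not euclidean: s R t and s R u but not t R u.
R is serial: every world has an R-successor.
(A) Np → p is axiom T; it is valid on a frame exactly when R is reflexive. R is reflexive, so valid.
(B) axiom D: valid iff R is serial. R is serial — valid.
(C) the dual of axiom 4: valid iff R is transitive. R is not transitive — not valid.
(D) PNp → Np (the dual of axiom 5) characterises the euclidean frames. R is not euclidean — not valid.

A, B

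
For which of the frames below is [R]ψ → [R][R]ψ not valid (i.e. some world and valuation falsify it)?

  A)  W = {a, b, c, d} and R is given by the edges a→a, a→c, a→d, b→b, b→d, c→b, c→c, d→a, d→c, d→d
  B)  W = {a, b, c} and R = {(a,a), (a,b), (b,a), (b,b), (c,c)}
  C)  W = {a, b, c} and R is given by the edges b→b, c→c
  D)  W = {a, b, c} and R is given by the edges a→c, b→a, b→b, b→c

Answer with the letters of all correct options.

A

The schema [R]ψ → [R][R]ψ is axiom 4; it is valid on a frame iff R is transitive.
(A) R is not transitive (a R c and c R b but not a R b), so the schema fails here.
(B) R is transitive (R is closed under composition), so the schema is valid here.
(C) R is transitive (R is closed under composition), so the schema is valid here.
(D) R is transitive (R is closed under composition), so the schema is valid here.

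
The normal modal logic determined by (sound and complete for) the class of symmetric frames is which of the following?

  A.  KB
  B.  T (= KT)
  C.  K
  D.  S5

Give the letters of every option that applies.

(A) KB is determined by exactly this class.
(B) T (= KT) is determined by the class of reflexive frames.
(C) K is determined by the class of arbitrary frames.
(D) S5 is determined by the class of reflexive, symmetric, and transitive frames.

A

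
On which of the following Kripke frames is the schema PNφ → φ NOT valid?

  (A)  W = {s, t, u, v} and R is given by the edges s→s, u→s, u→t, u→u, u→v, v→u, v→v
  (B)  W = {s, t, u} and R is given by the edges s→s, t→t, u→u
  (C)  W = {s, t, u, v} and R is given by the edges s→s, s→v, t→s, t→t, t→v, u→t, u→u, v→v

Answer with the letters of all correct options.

A, C

The schema PNφ → φ is the dual of axiom B; it is valid on a frame iff R is symmetric.
(A) R is not symmetric (u R s but not s R u), so the schema fails here.
(B) R is symmetric (every R-edge is matched by its reverse), so the schema is valid here.
(C) R is not symmetric (s R v but not v R s), so the schema fails here.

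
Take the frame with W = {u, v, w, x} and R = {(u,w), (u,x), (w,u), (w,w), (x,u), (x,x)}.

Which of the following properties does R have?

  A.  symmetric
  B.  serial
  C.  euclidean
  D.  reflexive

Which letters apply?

A

(A) symmetric: every R-edge is matched by its reverse.
(B) not serial: v has no R-successor.
(C) not euclidean: u R w and u R x but not w R x.
(D) not reflexive: not u R u.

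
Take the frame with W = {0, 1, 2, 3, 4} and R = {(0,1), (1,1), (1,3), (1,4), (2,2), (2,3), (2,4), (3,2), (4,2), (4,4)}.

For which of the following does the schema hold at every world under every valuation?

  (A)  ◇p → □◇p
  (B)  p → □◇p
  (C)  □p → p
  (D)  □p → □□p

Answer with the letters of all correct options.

none

R is not reflexive: not 0 R 0.
R is not symmetric: 0 R 1 but not 1 R 0.
R is not transitive: 0 R 1 and 1 R 3 but not 0 R 3.
R is not euclidean: 1 R 3 and 1 R 1 but not 3 R 1.
(A) axiom 5: valid iff R is euclidean. R is not euclidean — not valid.
(B) p → □◇p is axiom B, which corresponds to symmetry. R is not symmetric — not valid.
(C) □p → p is axiom T, which corresponds to reflexivity. R is not reflexive — not valid.
(D) □p → □□p (axiom 4) characterises the transitive frames. R is not transitive — not valid.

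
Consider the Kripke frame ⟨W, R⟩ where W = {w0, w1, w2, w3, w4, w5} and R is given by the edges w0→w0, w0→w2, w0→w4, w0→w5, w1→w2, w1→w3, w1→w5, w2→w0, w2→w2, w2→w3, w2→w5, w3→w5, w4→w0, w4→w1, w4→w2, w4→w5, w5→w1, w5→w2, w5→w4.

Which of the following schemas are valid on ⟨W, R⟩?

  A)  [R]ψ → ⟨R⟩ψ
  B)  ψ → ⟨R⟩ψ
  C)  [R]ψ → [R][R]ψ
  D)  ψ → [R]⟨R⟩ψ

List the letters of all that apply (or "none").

A

R is not reflexive: not w1 R w1.
R is not symmetric: w0 R w5 but not w5 R w0.
R is not transitive: w0 R w2 and w2 R w3 but not w0 R w3.
R is serial: every world has an R-successor.
(A) axiom D: valid iff R is serial. R is serial — valid.
(B) ψ → ⟨R⟩ψ is the dual of axiom T, which corresponds to reflexivity. R is not reflexive — not valid.
(C) [R]ψ → [R][R]ψ is axiom 4, which corresponds to transitivity. R is not transitive — not valid.
(D) ψ → [R]⟨R⟩ψ is axiom B, which corresponds to symmetry. R is not symmetric — not valid.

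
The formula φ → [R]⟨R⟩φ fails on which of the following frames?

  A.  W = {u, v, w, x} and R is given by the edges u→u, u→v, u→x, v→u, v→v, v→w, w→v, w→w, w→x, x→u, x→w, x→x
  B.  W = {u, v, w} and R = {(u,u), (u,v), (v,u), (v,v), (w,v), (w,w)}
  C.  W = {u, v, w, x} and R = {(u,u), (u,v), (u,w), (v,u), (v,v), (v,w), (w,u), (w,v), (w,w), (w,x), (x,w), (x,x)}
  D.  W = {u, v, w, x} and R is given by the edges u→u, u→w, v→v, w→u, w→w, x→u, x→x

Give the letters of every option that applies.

B, D

The schema φ → [R]⟨R⟩φ is axiom B; it is valid on a frame iff R is symmetric.
(A) R is symmetric (every R-edge is matched by its reverse), so the schema is valid here.
(B) R is not symmetric (w R v but not v R w), so the schema fails here.
(C) R is symmetric (every R-edge is matched by its reverse), so the schema is valid here.
(D) R is not symmetric (x R u but not u R x), so the schema fails here.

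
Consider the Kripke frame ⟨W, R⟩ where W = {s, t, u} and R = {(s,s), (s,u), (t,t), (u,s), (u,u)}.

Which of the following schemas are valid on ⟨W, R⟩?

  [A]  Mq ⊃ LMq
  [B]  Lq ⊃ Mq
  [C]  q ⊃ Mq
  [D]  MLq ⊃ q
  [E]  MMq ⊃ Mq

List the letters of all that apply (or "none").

A, B, C, D, E

R is reflexive: each world relates to itself.
R is symmetric: every R-edge is matched by its reverse.
R is transitive: R is closed under composition.
R is euclidean: any two R-successors of the same world are R-related.
R is serial: every world has an R-successor.
(A) axiom 5: valid iff R is euclidean. R is euclidean — valid.
(B) Lq ⊃ Mq (axiom D) characterises the serial frames. R is serial — valid.
(C) q ⊃ Mq (the dual of axiom T) characterises the reflexive frames. R is reflexive — valid.
(D) MLq ⊃ q (the dual of axiom B) characterises the symmetric frames. R is symmetric — valid.
(E) the dual of axiom 4: valid iff R is transitive. R is transitive — valid.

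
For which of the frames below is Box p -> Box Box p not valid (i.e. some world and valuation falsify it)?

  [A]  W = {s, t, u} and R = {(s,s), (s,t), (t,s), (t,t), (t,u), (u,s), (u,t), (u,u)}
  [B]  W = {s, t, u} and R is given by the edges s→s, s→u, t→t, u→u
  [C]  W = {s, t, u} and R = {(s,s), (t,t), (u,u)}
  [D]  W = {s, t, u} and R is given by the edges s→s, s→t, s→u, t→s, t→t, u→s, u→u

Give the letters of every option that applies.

The schema Box p -> Box Box p is axiom 4; it is valid on a frame iff R is transitive.
(A) R is not transitive (s R t and t R u but not s R u), so the schema fails here.
(B) R is transitive (R is closed under composition), so the schema is valid here.
(C) R is transitive (R is closed under composition), so the schema is valid here.
(D) R is not transitive (t R s and s R u but not t R u), so the schema fails here.

A, D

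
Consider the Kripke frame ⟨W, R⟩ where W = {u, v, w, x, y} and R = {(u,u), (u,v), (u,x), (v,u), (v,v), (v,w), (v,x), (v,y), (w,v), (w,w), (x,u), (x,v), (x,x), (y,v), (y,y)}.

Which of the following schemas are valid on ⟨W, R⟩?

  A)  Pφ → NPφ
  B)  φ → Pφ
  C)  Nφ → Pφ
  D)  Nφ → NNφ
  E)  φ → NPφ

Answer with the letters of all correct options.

B, C, E

R is reflexive: each world relates to itself.
R is symmetric: every R-edge is matched by its reverse.
R is not transitive: u R v and v R w but not u R w.
R is not euclidean: v R u and v R w but not u R w.
R is serial: every world has an R-successor.
(A) axiom 5: valid iff R is euclidean. R is not euclidean — not valid.
(B) the dual of axiom T: valid iff R is reflexive. R is reflexive — valid.
(C) Nφ → Pφ (axiom D) characterises the serial frames. R is serial — valid.
(D) Nφ → NNφ is axiom 4; it is valid on a frame exactly when R is transitive. R is not transitive, so not valid.
(E) φ → NPφ (axiom B) characterises the symmetric frames. R is symmetric — valid.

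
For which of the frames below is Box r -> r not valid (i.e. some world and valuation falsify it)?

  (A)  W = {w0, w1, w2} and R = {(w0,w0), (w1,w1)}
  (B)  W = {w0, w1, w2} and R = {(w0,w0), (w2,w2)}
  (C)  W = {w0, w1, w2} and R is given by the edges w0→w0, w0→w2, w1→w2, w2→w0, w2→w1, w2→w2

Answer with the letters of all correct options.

The schema Box r -> r is axiom T; it is valid on a frame iff R is reflexive.
(A) R is not reflexive (not w2 R w2), so the schema fails here.
(B) R is not reflexive (not w1 R w1), so the schema fails here.
(C) R is not reflexive (not w1 R w1), so the schema fails here.

A, B, C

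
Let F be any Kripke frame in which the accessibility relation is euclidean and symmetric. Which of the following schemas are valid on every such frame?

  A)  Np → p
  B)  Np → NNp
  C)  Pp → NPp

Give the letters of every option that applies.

A symmetric euclidean relation is transitive (uRv and vRw give vRu by symmetry, then uRw by the euclidean condition, applied at v).
(A) Np → p (axiom T) characterises the reflexive frames. Such an R need not be reflexive — not valid.
(B) Np → NNp is axiom 4; it is valid on a frame exactly when R is transitive. Every such R is transitive, so valid.
(C) Pp → NPp is axiom 5, which corresponds to the euclidean property. Every such R is euclidean — valid.

B, C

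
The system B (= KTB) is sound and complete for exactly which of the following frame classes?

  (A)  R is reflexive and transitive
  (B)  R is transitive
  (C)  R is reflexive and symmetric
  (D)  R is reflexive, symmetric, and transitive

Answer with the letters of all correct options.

(A) this class determines S4, not B (= KTB).
(B) this class determines K4, not B (= KTB).
(C) B (= KTB) is sound and complete for exactly this class.
(D) this class determines S5, not B (= KTB).

C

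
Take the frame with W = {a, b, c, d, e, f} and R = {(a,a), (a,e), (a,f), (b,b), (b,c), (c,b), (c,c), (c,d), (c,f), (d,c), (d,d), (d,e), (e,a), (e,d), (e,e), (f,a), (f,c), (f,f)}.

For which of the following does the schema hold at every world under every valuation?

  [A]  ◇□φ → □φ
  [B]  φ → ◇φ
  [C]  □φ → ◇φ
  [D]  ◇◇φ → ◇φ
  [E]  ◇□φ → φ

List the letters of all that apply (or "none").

R is reflexive: each world relates to itself.
R is symmetric: every R-edge is matched by its reverse.
R is not transitive: a R e and e R d but not a R d.
R is not euclidean: a R e and a R f but not e R f.
R is serial: every world has an R-successor.
(A) the dual of axiom 5: valid iff R is euclidean. R is not euclidean — not valid.
(B) φ → ◇φ (the dual of axiom T) characterises the reflexive frames. R is reflexive — valid.
(C) axiom D: valid iff R is serial. R is serial — valid.
(D) ◇◇φ → ◇φ is the dual of axiom 4, which corresponds to transitivity. R is not transitive — not valid.
(E) the dual of axiom B: valid iff R is symmetric. R is symmetric — valid.

B, C, E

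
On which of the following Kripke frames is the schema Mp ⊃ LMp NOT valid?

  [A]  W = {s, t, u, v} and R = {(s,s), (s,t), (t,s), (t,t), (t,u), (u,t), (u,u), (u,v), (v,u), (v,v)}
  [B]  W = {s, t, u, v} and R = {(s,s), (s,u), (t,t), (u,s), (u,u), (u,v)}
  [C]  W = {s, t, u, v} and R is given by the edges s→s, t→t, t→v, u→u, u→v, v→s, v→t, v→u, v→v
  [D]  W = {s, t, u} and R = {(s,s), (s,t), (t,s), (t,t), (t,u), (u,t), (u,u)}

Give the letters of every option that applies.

A, B, C, D

The schema Mp ⊃ LMp is axiom 5; it is valid on a frame iff R is euclidean.
(A) R is not euclidean (t R s and t R u but not s R u), so the schema fails here.
(B) R is not euclidean (u R s and u R v but not s R v), so the schema fails here.
(C) R is not euclidean (v R s and v R t but not s R t), so the schema fails here.
(D) R is not euclidean (t R s and t R u but not s R u), so the schema fails here.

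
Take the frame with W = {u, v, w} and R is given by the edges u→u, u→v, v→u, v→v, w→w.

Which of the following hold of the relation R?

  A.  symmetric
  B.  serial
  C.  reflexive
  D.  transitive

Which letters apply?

A, B, C, D

(A) symmetric: every R-edge is matched by its reverse.
(B) serial: every world has an R-successor.
(C) reflexive: each world relates to itself.
(D) transitive: R is closed under composition.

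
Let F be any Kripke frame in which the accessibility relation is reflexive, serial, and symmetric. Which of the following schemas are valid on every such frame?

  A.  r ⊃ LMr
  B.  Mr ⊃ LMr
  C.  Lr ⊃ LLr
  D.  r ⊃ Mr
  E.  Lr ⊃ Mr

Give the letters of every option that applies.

A, D, E

(A) axiom B: valid iff R is symmetric. Every such R is symmetric — valid.
(B) Mr ⊃ LMr is axiom 5; it is valid on a frame exactly when R is euclidean. Such an R need not be euclidean, so not valid.
(C) Lr ⊃ LLr (axiom 4) characterises the transitive frames. Such an R need not be transitive — not valid.
(D) the dual of axiom T: valid iff R is reflexive. Every such R is reflexive — valid.
(E) axiom D: valid iff R is serial. Every such R is serial — valid.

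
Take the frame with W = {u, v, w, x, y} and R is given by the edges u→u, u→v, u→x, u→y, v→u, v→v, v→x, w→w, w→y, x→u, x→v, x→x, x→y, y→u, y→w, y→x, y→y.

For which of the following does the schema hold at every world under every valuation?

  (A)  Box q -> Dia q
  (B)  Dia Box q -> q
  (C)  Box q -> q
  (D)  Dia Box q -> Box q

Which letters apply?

A, B, C

R is reflexive: each world relates to itself.
R is symmetric: every R-edge is matched by its reverse.
R is not euclidean: u R v and u R y but not v R y.
R is serial: every world has an R-successor.
(A) Box q -> Dia q is axiom D; it is valid on a frame exactly when R is serial. R is serial, so valid.
(B) Dia Box q -> q is the dual of axiom B, which corresponds to symmetry. R is symmetric — valid.
(C) Box q -> q is axiom T, which corresponds to reflexivity. R is reflexive — valid.
(D) Dia Box q -> Box q is the dual of axiom 5, which corresponds to the euclidean property. R is not euclidean — not valid.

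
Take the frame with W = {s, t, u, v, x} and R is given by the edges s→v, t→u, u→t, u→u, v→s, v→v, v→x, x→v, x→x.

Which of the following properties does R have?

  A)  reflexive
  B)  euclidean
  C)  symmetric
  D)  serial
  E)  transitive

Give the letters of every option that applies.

(A) not reflexive: not s R s.
(B) not euclidean: v R s and v R x but not s R x.
(C) symmetric: every R-edge is matched by its reverse.
(D) serial: every world has an R-successor.
(E) not transitive: s R v and v R s but not s R s.

C, D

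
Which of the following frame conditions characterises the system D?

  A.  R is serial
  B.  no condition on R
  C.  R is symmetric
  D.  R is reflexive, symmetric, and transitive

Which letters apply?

(A) D is sound and complete for exactly this class.
(B) this class determines K, not D.
(C) this class determines KB, not D.
(D) this class determines S5, not D.

A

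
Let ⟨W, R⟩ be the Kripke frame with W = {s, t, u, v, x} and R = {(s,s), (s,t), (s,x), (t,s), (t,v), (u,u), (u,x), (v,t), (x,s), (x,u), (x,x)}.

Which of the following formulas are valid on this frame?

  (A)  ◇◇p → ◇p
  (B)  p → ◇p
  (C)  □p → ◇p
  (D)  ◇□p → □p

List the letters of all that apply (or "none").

C

R is not reflexive: not t R t.
R is not transitive: s R t and t R v but not s R v.
R is not euclidean: s R t and s R x but not t R x.
R is serial: every world has an R-successor.
(A) ◇◇p → ◇p is the dual of axiom 4; it is valid on a frame exactly when R is transitive. R is not transitive, so not valid.
(B) the dual of axiom T: valid iff R is reflexive. R is not reflexive — not valid.
(C) □p → ◇p is axiom D, which corresponds to seriality. R is serial — valid.
(D) ◇□p → □p is the dual of axiom 5; it is valid on a frame exactly when R is euclidean. R is not euclidean, so not valid.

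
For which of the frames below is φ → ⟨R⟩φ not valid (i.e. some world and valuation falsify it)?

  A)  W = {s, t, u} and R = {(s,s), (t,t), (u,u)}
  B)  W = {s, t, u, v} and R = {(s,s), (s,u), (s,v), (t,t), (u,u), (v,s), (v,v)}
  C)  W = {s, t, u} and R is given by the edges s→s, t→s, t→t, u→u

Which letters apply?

none

The schema φ → ⟨R⟩φ is the dual of axiom T; it is valid on a frame iff R is reflexive.
(A) R is reflexive (each world relates to itself), so the schema is valid here.
(B) R is reflexive (each world relates to itself), so the schema is valid here.
(C) R is reflexive (each world relates to itself), so the schema is valid here.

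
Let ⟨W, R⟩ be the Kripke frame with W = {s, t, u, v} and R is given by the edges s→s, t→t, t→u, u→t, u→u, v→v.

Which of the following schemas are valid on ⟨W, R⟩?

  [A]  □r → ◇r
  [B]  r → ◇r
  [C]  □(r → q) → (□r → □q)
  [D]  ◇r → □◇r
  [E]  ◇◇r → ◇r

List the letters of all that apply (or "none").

R is reflexive: each world relates to itself.
R is transitive: R is closed under composition.
R is euclidean: any two R-successors of the same world are R-related.
R is serial: every world has an R-successor.
(A) □r → ◇r (axiom D) characterises the serial frames. R is serial — valid.
(B) r → ◇r is the dual of axiom T, which corresponds to reflexivity. R is reflexive — valid.
(C) this is just K, valid on every normal frame.
(D) ◇r → □◇r (axiom 5) characterises the euclidean frames. R is euclidean — valid.
(E) ◇◇r → ◇r is the dual of axiom 4, which corresponds to transitivity. R is transitive — valid.

A, B, C, D, E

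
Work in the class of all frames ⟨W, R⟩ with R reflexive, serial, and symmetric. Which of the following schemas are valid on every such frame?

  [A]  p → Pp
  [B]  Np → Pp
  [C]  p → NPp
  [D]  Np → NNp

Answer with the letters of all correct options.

(A) p → Pp is the dual of axiom T; it is valid on a frame exactly when R is reflexive. Every such R is reflexive, so valid.
(B) Np → Pp is axiom D; it is valid on a frame exactly when R is serial. Every such R is serial, so valid.
(C) p → NPp is axiom B; it is valid on a frame exactly when R is symmetric. Every such R is symmetric, so valid.
(D) Np → NNp is axiom 4, which corresponds to transitivity. Such an R need not be transitive — not valid.

A, B, C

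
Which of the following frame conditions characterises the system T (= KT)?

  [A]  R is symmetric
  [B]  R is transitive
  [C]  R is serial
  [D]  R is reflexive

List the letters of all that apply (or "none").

(A) this class determines KB, not T (= KT).
(B) this class determines K4, not T (= KT).
(C) this class determines D, not T (= KT).
(D) T (= KT) is sound and complete for exactly this class.

D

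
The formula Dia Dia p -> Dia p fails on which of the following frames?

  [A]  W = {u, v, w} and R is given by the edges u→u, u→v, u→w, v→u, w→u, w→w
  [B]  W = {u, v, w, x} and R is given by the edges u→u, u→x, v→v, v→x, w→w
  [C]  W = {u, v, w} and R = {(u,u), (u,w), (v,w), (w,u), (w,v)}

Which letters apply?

A, C

The schema Dia Dia p -> Dia p is the dual of axiom 4; it is valid on a frame iff R is transitive.
(A) R is not transitive (v R u and u R v but not v R v), so the schema fails here.
(B) R is transitive (R is closed under composition), so the schema is valid here.
(C) R is not transitive (u R w and w R v but not u R v), so the schema fails here.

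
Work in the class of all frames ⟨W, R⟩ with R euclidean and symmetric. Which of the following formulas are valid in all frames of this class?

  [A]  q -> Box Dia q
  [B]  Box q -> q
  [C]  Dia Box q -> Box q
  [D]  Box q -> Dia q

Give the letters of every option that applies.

A, C

A symmetric euclidean relation is transitive (uRv and vRw give vRu by symmetry, then uRw by the euclidean condition, applied at v).
(A) q -> Box Dia q is axiom B, which corresponds to symmetry. Every such R is symmetric — valid.
(B) axiom T: valid iff R is reflexive. Such an R need not be reflexive — not valid.
(C) Dia Box q -> Box q is the dual of axiom 5, which corresponds to the euclidean property. Every such R is euclidean — valid.
(D) Box q -> Dia q is axiom D, which corresponds to seriality. Such an R need not be serial — not valid.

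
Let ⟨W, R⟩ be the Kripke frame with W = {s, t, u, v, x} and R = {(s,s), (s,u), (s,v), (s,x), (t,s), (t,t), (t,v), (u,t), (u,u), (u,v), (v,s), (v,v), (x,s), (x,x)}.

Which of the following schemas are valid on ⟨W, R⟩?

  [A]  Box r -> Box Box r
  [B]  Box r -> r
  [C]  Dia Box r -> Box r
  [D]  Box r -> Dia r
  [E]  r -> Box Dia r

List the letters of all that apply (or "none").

R is reflexive: each world relates to itself.
R is not symmetric: s R u but not u R s.
R is not transitive: s R u and u R t but not s R t.
R is not euclidean: s R u and s R s but not u R s.
R is serial: every world has an R-successor.
(A) axiom 4: valid iff R is transitive. R is not transitive — not valid.
(B) axiom T: valid iff R is reflexive. R is reflexive — valid.
(C) the dual of axiom 5: valid iff R is euclidean. R is not euclidean — not valid.
(D) axiom D: valid iff R is serial. R is serial — valid.
(E) r -> Box Dia r is axiom B; it is valid on a frame exactly when R is symmetric. R is not symmetric, so not valid.

B, D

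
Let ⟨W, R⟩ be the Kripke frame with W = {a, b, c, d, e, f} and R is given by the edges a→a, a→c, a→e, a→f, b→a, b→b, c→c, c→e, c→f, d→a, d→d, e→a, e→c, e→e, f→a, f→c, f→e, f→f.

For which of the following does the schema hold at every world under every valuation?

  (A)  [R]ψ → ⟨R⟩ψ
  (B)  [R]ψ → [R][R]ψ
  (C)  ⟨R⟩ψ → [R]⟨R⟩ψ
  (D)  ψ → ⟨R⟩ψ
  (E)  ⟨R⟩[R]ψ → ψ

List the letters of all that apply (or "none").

A, D

R is reflexive: each world relates to itself.
R is not symmetric: a R c but not c R a.
R is not transitive: b R a and a R c but not b R c.
R is not euclidean: a R c and a R a but not c R a.
R is serial: every world has an R-successor.
(A) [R]ψ → ⟨R⟩ψ (axiom D) characterises the serial frames. R is serial — valid.
(B) axiom 4: valid iff R is transitive. R is not transitive — not valid.
(C) axiom 5: valid iff R is euclidean. R is not euclidean — not valid.
(D) ψ → ⟨R⟩ψ (the dual of axiom T) characterises the reflexive frames. R is reflexive — valid.
(E) ⟨R⟩[R]ψ → ψ is the dual of axiom B, which corresponds to symmetry. R is not symmetric — not valid.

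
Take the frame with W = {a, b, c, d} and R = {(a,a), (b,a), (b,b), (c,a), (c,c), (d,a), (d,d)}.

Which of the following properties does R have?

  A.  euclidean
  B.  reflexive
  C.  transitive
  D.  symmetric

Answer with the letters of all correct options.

(A) not euclidean: b R a and b R b but not a R b.
(B) reflexive: each world relates to itself.
(C) transitive: R is closed under composition.
(D) not symmetric: b R a but not a R b.

B, C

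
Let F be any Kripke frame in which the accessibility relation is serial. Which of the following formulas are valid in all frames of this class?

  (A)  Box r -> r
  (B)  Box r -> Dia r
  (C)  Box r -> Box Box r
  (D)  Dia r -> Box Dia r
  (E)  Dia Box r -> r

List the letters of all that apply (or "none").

(A) Box r -> r is axiom T; it is valid on a frame exactly when R is reflexive. Such an R need not be reflexive, so not valid.
(B) Box r -> Dia r is axiom D; it is valid on a frame exactly when R is serial. Every such R is serial, so valid.
(C) axiom 4: valid iff R is transitive. Such an R need not be transitive — not valid.
(D) axiom 5: valid iff R is euclidean. Such an R need not be euclidean — not valid.
(E) Dia Box r -> r (the dual of axiom B) characterises the symmetric frames. Such an R need not be symmetric — not valid.

B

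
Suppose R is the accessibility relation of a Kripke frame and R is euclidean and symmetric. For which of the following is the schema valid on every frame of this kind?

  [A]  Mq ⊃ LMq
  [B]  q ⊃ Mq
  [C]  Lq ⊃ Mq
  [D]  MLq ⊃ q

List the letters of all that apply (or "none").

A symmetric euclidean relation is transitive (uRv and vRw give vRu by symmetry, then uRw by the euclidean condition, applied at v).
(A) Mq ⊃ LMq is axiom 5, which corresponds to the euclidean property. Every such R is euclidean — valid.
(B) q ⊃ Mq is the dual of axiom T, which corresponds to reflexivity. Such an R need not be reflexive — not valid.
(C) axiom D: valid iff R is serial. Such an R need not be serial — not valid.
(D) MLq ⊃ q is the dual of axiom B; it is valid on a frame exactly when R is symmetric. Every such R is symmetric, so valid.

A, D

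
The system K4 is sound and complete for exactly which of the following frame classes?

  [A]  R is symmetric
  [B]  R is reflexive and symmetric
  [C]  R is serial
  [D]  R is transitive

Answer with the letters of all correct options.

(A) this class determines KB, not K4.
(B) this class determines B (= KTB), not K4.
(C) this class determines D, not K4.
(D) K4 is sound and complete for exactly this class.

D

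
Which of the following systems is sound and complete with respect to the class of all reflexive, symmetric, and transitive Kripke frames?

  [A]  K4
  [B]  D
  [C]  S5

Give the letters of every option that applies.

(A) K4 is determined by the class of transitive frames.
(B) D is determined by the class of serial frames.
(C) S5 is determined by exactly this class.

C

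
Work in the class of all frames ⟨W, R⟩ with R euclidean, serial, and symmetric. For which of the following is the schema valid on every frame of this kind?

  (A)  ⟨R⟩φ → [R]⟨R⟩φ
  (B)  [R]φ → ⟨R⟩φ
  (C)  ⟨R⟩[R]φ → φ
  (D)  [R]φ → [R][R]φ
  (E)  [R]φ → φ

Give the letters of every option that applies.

Serial, symmetric and euclidean together give transitive (from symmetry + euclidean) and then reflexive; the relation is an equivalence.
(A) ⟨R⟩φ → [R]⟨R⟩φ is axiom 5; it is valid on a frame exactly when R is euclidean. Every such R is euclidean, so valid.
(B) [R]φ → ⟨R⟩φ (axiom D) characterises the serial frames. Every such R is serial — valid.
(C) ⟨R⟩[R]φ → φ is the dual of axiom B, which corresponds to symmetry. Every such R is symmetric — valid.
(D) axiom 4: valid iff R is transitive. Every such R is transitive — valid.
(E) [R]φ → φ is axiom T, which corresponds to reflexivity. Every such R is reflexive — valid.

A, B, C, D, E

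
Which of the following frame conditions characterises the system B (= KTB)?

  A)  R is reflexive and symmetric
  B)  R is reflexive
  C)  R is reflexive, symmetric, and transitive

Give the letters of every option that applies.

(A) B (= KTB) is sound and complete for exactly this class.
(B) this class determines T (= KT), not B (= KTB).
(C) this class determines S5, not B (= KTB).

A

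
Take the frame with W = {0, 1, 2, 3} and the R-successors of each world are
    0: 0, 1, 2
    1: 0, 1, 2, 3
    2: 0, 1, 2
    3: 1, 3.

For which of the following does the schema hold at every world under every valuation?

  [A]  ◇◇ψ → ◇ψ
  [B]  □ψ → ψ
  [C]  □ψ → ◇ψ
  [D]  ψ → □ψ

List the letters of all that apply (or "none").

R is reflexive: each world relates to itself.
R is not transitive: 0 R 1 and 1 R 3 but not 0 R 3.
R is serial: every world has an R-successor.
R is not a subset of the identity: 0 R 1 with 0 ≠ 1.
(A) ◇◇ψ → ◇ψ is the dual of axiom 4; it is valid on a frame exactly when R is transitive. R is not transitive, so not valid.
(B) □ψ → ψ is axiom T; it is valid on a frame exactly when R is reflexive. R is reflexive, so valid.
(C) □ψ → ◇ψ (axiom D) characterises the serial frames. R is serial — valid.
(D) ψ → □ψ (equivalent to ◇p→p) corresponds to R being a subset of the identity. Here R ⊄ identity, so not valid.

B, C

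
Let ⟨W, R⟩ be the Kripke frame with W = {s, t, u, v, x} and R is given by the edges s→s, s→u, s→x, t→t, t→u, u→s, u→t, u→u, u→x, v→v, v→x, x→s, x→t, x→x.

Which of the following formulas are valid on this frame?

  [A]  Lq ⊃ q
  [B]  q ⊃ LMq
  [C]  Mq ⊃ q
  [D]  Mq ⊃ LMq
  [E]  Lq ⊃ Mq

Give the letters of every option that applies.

A, E

R is reflexive: each world relates to itself.
R is not symmetric: u R x but not x R u.
R is not euclidean: s R x and s R u but not x R u.
R is serial: every world has an R-successor.
R is not a subset of the identity: s R u with s ≠ u.
(A) axiom T: valid iff R is reflexive. R is reflexive — valid.
(B) axiom B: valid iff R is symmetric. R is not symmetric — not valid.
(C) Mq ⊃ q is valid only on frames where every R-edge is a self-loop. Here R ⊄ identity — not valid.
(D) Mq ⊃ LMq (axiom 5) characterises the euclidean frames. R is not euclidean — not valid.
(E) Lq ⊃ Mq is axiom D; it is valid on a frame exactly when R is serial. R is serial, so valid.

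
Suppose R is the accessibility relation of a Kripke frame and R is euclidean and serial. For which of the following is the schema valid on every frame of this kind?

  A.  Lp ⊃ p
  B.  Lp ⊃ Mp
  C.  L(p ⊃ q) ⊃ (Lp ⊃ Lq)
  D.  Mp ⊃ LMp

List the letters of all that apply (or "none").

(A) axiom T: valid iff R is reflexive. Such an R need not be reflexive — not valid.
(B) Lp ⊃ Mp is axiom D; it is valid on a frame exactly when R is serial. Every such R is serial, so valid.
(C) L(p ⊃ q) ⊃ (Lp ⊃ Lq) is the K axiom; it holds on all frames — valid.
(D) Mp ⊃ LMp is axiom 5; it is valid on a frame exactly when R is euclidean. Every such R is euclidean, so valid.

B, C, D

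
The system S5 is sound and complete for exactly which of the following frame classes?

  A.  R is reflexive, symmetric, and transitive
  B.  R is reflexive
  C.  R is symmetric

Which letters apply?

(A) S5 is sound and complete for exactly this class.
(B) this class determines T (= KT), not S5.
(C) this class determines KB, not S5.

A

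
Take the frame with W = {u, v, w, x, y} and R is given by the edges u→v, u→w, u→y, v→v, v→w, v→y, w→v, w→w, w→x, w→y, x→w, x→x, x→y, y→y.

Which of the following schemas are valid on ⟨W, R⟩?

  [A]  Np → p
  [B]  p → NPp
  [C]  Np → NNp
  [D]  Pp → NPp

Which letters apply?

R is not reflexive: not u R u.
R is not symmetric: u R v but not v R u.
R is not transitive: u R w and w R x but not u R x.
R is not euclidean: u R y and u R v but not y R v.
(A) Np → p (axiom T) characterises the reflexive frames. R is not reflexive — not valid.
(B) p → NPp is axiom B, which corresponds to symmetry. R is not symmetric — not valid.
(C) axiom 4: valid iff R is transitive. R is not transitive — not valid.
(D) axiom 5: valid iff R is euclidean. R is not euclidean — not valid.

none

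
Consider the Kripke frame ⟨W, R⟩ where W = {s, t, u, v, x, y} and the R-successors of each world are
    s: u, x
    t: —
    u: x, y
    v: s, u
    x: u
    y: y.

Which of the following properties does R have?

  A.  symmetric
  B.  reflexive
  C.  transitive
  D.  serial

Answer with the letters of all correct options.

none

(A) not symmetric: s R u but not u R s.
(B) not reflexive: not s R s.
(C) not transitive: s R u and u R y but not s R y.
(D) not serial: t has no R-successor.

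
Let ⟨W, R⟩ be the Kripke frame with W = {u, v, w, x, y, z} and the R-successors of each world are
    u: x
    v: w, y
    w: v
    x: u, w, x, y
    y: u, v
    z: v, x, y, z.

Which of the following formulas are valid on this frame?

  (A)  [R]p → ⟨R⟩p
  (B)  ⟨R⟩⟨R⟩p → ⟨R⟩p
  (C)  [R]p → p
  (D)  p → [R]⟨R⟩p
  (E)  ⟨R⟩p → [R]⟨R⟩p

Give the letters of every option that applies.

R is not reflexive: not u R u.
R is not symmetric: x R w but not w R x.
R is not transitive: u R x and x R u but not u R u.
R is not euclidean: v R w and v R y but not w R y.
R is serial: every world has an R-successor.
(A) axiom D: valid iff R is serial. R is serial — valid.
(B) the dual of axiom 4: valid iff R is transitive. R is not transitive — not valid.
(C) [R]p → p is axiom T, which corresponds to reflexivity. R is not reflexive — not valid.
(D) p → [R]⟨R⟩p is axiom B; it is valid on a frame exactly when R is symmetric. R is not symmetric, so not valid.
(E) ⟨R⟩p → [R]⟨R⟩p (axiom 5) characterises the euclidean frames. R is not euclidean — not valid.

A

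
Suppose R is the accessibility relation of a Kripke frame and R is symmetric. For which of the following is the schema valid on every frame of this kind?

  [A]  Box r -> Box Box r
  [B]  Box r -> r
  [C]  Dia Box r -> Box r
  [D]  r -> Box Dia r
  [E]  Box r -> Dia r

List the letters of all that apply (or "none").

(A) axiom 4: valid iff R is transitive. Such an R need not be transitive — not valid.
(B) Box r -> r is axiom T, which corresponds to reflexivity. Such an R need not be reflexive — not valid.
(C) the dual of axiom 5: valid iff R is euclidean. Such an R need not be euclidean — not valid.
(D) r -> Box Dia r is axiom B; it is valid on a frame exactly when R is symmetric. Every such R is symmetric, so valid.
(E) Box r -> Dia r is axiom D, which corresponds to seriality. Such an R need not be serial — not valid.

D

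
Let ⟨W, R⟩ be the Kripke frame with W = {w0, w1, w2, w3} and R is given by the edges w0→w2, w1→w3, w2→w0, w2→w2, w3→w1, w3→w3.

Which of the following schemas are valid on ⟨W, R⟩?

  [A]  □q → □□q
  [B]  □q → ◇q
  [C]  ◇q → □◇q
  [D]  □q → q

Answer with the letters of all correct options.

B

R is not reflexive: not w0 R w0.
R is not transitive: w0 R w2 and w2 R w0 but not w0 R w0.
R is not euclidean: w2 R w0 and w2 R w0 but not w0 R w0.
R is serial: every world has an R-successor.
(A) □q → □□q is axiom 4, which corresponds to transitivity. R is not transitive — not valid.
(B) □q → ◇q (axiom D) characterises the serial frames. R is serial — valid.
(C) ◇q → □◇q (axiom 5) characterises the euclidean frames. R is not euclidean — not valid.
(D) □q → q (axiom T) characterises the reflexive frames. R is not reflexive — not valid.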